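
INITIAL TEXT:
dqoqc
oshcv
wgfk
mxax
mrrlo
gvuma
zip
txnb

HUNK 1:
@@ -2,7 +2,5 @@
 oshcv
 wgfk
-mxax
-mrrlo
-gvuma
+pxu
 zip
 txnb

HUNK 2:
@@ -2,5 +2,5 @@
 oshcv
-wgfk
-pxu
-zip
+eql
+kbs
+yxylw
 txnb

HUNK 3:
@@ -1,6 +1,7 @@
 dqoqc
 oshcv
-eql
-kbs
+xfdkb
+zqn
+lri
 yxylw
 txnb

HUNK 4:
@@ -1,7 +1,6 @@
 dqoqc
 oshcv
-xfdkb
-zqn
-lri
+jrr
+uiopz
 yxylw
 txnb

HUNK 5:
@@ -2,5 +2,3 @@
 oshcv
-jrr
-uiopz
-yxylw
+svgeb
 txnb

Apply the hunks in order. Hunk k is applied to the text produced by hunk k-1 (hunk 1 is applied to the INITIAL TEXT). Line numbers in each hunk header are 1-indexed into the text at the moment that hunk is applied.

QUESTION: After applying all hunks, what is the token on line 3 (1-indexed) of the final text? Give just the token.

Hunk 1: at line 2 remove [mxax,mrrlo,gvuma] add [pxu] -> 6 lines: dqoqc oshcv wgfk pxu zip txnb
Hunk 2: at line 2 remove [wgfk,pxu,zip] add [eql,kbs,yxylw] -> 6 lines: dqoqc oshcv eql kbs yxylw txnb
Hunk 3: at line 1 remove [eql,kbs] add [xfdkb,zqn,lri] -> 7 lines: dqoqc oshcv xfdkb zqn lri yxylw txnb
Hunk 4: at line 1 remove [xfdkb,zqn,lri] add [jrr,uiopz] -> 6 lines: dqoqc oshcv jrr uiopz yxylw txnb
Hunk 5: at line 2 remove [jrr,uiopz,yxylw] add [svgeb] -> 4 lines: dqoqc oshcv svgeb txnb
Final line 3: svgeb

Answer: svgeb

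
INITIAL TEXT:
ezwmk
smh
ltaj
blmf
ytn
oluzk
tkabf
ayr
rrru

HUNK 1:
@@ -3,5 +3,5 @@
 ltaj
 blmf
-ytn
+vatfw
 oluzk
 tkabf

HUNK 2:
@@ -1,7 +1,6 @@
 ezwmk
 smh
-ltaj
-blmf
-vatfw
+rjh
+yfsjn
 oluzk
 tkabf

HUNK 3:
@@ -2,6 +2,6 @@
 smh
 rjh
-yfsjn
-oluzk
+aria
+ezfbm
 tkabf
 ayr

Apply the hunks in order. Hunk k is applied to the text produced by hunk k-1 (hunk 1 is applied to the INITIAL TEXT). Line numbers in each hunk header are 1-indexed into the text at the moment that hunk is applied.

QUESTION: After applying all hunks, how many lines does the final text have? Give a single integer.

Hunk 1: at line 3 remove [ytn] add [vatfw] -> 9 lines: ezwmk smh ltaj blmf vatfw oluzk tkabf ayr rrru
Hunk 2: at line 1 remove [ltaj,blmf,vatfw] add [rjh,yfsjn] -> 8 lines: ezwmk smh rjh yfsjn oluzk tkabf ayr rrru
Hunk 3: at line 2 remove [yfsjn,oluzk] add [aria,ezfbm] -> 8 lines: ezwmk smh rjh aria ezfbm tkabf ayr rrru
Final line count: 8

Answer: 8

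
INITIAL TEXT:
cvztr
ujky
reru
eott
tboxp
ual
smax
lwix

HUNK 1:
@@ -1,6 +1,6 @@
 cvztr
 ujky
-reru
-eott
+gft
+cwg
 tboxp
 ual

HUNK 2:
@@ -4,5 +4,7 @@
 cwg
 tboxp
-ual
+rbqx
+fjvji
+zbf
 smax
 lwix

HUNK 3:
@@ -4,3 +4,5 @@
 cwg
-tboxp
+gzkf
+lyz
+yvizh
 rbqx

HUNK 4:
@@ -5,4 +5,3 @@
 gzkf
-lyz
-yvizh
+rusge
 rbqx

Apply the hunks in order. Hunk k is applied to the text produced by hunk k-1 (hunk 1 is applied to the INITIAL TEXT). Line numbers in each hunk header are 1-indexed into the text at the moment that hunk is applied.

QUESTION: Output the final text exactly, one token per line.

Answer: cvztr
ujky
gft
cwg
gzkf
rusge
rbqx
fjvji
zbf
smax
lwix

Derivation:
Hunk 1: at line 1 remove [reru,eott] add [gft,cwg] -> 8 lines: cvztr ujky gft cwg tboxp ual smax lwix
Hunk 2: at line 4 remove [ual] add [rbqx,fjvji,zbf] -> 10 lines: cvztr ujky gft cwg tboxp rbqx fjvji zbf smax lwix
Hunk 3: at line 4 remove [tboxp] add [gzkf,lyz,yvizh] -> 12 lines: cvztr ujky gft cwg gzkf lyz yvizh rbqx fjvji zbf smax lwix
Hunk 4: at line 5 remove [lyz,yvizh] add [rusge] -> 11 lines: cvztr ujky gft cwg gzkf rusge rbqx fjvji zbf smax lwix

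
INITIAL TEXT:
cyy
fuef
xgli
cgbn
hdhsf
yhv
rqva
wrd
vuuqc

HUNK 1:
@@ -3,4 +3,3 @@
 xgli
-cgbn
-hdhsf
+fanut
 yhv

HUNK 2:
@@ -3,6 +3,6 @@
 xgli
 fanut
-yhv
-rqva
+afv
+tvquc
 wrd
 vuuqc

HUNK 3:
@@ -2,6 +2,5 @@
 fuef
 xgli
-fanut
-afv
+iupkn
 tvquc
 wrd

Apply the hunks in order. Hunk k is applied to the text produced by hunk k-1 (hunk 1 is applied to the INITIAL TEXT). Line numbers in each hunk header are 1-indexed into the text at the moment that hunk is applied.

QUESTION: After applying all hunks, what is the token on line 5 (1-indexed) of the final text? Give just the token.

Hunk 1: at line 3 remove [cgbn,hdhsf] add [fanut] -> 8 lines: cyy fuef xgli fanut yhv rqva wrd vuuqc
Hunk 2: at line 3 remove [yhv,rqva] add [afv,tvquc] -> 8 lines: cyy fuef xgli fanut afv tvquc wrd vuuqc
Hunk 3: at line 2 remove [fanut,afv] add [iupkn] -> 7 lines: cyy fuef xgli iupkn tvquc wrd vuuqc
Final line 5: tvquc

Answer: tvquc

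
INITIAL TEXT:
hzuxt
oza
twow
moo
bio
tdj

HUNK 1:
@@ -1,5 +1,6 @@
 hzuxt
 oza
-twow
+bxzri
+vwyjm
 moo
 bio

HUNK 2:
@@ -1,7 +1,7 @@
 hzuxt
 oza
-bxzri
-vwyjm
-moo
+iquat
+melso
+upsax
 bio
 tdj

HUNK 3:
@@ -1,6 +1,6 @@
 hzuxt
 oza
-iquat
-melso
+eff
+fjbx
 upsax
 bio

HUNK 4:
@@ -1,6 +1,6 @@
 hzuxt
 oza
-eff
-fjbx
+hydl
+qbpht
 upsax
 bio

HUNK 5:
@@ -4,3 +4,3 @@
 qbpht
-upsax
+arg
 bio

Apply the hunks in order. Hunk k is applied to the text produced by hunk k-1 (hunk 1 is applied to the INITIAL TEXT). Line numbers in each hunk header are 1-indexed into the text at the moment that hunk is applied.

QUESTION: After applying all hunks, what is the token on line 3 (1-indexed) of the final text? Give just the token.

Hunk 1: at line 1 remove [twow] add [bxzri,vwyjm] -> 7 lines: hzuxt oza bxzri vwyjm moo bio tdj
Hunk 2: at line 1 remove [bxzri,vwyjm,moo] add [iquat,melso,upsax] -> 7 lines: hzuxt oza iquat melso upsax bio tdj
Hunk 3: at line 1 remove [iquat,melso] add [eff,fjbx] -> 7 lines: hzuxt oza eff fjbx upsax bio tdj
Hunk 4: at line 1 remove [eff,fjbx] add [hydl,qbpht] -> 7 lines: hzuxt oza hydl qbpht upsax bio tdj
Hunk 5: at line 4 remove [upsax] add [arg] -> 7 lines: hzuxt oza hydl qbpht arg bio tdj
Final line 3: hydl

Answer: hydl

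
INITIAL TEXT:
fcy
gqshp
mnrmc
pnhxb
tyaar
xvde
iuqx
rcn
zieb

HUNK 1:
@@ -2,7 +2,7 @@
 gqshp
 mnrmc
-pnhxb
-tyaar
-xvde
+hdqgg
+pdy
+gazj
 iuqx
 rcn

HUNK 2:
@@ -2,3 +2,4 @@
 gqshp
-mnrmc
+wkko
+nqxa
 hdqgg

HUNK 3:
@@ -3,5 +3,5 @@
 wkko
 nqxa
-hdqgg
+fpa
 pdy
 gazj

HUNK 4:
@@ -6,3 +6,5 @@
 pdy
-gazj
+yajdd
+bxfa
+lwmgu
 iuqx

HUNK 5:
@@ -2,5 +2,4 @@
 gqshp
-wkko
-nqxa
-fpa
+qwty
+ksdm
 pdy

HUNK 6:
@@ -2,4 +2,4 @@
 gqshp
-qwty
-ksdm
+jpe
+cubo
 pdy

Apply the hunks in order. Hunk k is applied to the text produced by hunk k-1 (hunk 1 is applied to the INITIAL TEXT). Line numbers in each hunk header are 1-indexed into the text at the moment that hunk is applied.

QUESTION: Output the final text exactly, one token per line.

Answer: fcy
gqshp
jpe
cubo
pdy
yajdd
bxfa
lwmgu
iuqx
rcn
zieb

Derivation:
Hunk 1: at line 2 remove [pnhxb,tyaar,xvde] add [hdqgg,pdy,gazj] -> 9 lines: fcy gqshp mnrmc hdqgg pdy gazj iuqx rcn zieb
Hunk 2: at line 2 remove [mnrmc] add [wkko,nqxa] -> 10 lines: fcy gqshp wkko nqxa hdqgg pdy gazj iuqx rcn zieb
Hunk 3: at line 3 remove [hdqgg] add [fpa] -> 10 lines: fcy gqshp wkko nqxa fpa pdy gazj iuqx rcn zieb
Hunk 4: at line 6 remove [gazj] add [yajdd,bxfa,lwmgu] -> 12 lines: fcy gqshp wkko nqxa fpa pdy yajdd bxfa lwmgu iuqx rcn zieb
Hunk 5: at line 2 remove [wkko,nqxa,fpa] add [qwty,ksdm] -> 11 lines: fcy gqshp qwty ksdm pdy yajdd bxfa lwmgu iuqx rcn zieb
Hunk 6: at line 2 remove [qwty,ksdm] add [jpe,cubo] -> 11 lines: fcy gqshp jpe cubo pdy yajdd bxfa lwmgu iuqx rcn zieb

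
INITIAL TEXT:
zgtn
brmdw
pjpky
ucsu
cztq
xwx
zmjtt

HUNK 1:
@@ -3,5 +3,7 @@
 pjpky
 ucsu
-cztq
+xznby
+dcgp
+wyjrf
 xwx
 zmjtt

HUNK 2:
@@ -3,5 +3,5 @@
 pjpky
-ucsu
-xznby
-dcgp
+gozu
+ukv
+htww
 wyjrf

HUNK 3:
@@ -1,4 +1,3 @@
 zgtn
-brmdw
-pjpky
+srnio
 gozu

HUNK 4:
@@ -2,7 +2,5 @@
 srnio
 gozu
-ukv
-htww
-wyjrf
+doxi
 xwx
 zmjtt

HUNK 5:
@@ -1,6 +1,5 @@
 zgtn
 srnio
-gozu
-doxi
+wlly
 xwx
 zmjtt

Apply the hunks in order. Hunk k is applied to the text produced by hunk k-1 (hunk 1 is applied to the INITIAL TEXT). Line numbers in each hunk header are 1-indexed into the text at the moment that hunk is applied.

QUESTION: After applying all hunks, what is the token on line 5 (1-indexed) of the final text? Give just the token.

Hunk 1: at line 3 remove [cztq] add [xznby,dcgp,wyjrf] -> 9 lines: zgtn brmdw pjpky ucsu xznby dcgp wyjrf xwx zmjtt
Hunk 2: at line 3 remove [ucsu,xznby,dcgp] add [gozu,ukv,htww] -> 9 lines: zgtn brmdw pjpky gozu ukv htww wyjrf xwx zmjtt
Hunk 3: at line 1 remove [brmdw,pjpky] add [srnio] -> 8 lines: zgtn srnio gozu ukv htww wyjrf xwx zmjtt
Hunk 4: at line 2 remove [ukv,htww,wyjrf] add [doxi] -> 6 lines: zgtn srnio gozu doxi xwx zmjtt
Hunk 5: at line 1 remove [gozu,doxi] add [wlly] -> 5 lines: zgtn srnio wlly xwx zmjtt
Final line 5: zmjtt

Answer: zmjtt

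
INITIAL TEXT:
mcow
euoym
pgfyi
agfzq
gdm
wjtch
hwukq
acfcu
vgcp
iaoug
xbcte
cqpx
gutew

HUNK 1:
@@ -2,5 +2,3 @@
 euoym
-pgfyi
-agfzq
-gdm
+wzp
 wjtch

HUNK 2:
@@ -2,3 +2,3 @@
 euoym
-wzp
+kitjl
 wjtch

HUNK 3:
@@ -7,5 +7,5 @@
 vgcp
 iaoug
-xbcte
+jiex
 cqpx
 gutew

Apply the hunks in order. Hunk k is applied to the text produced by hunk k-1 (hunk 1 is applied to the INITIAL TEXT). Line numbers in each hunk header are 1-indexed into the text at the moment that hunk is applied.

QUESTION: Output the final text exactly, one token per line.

Answer: mcow
euoym
kitjl
wjtch
hwukq
acfcu
vgcp
iaoug
jiex
cqpx
gutew

Derivation:
Hunk 1: at line 2 remove [pgfyi,agfzq,gdm] add [wzp] -> 11 lines: mcow euoym wzp wjtch hwukq acfcu vgcp iaoug xbcte cqpx gutew
Hunk 2: at line 2 remove [wzp] add [kitjl] -> 11 lines: mcow euoym kitjl wjtch hwukq acfcu vgcp iaoug xbcte cqpx gutew
Hunk 3: at line 7 remove [xbcte] add [jiex] -> 11 lines: mcow euoym kitjl wjtch hwukq acfcu vgcp iaoug jiex cqpx gutew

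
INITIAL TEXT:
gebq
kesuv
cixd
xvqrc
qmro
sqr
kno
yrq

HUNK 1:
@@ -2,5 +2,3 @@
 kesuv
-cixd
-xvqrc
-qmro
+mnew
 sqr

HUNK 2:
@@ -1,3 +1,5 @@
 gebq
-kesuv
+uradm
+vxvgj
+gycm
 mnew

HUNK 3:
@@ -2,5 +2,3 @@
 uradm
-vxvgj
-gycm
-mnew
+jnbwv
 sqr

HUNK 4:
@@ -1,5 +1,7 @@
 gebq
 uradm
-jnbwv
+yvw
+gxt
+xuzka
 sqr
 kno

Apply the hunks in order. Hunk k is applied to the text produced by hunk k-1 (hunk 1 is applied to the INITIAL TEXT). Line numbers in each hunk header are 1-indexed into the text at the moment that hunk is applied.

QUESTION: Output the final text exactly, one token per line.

Answer: gebq
uradm
yvw
gxt
xuzka
sqr
kno
yrq

Derivation:
Hunk 1: at line 2 remove [cixd,xvqrc,qmro] add [mnew] -> 6 lines: gebq kesuv mnew sqr kno yrq
Hunk 2: at line 1 remove [kesuv] add [uradm,vxvgj,gycm] -> 8 lines: gebq uradm vxvgj gycm mnew sqr kno yrq
Hunk 3: at line 2 remove [vxvgj,gycm,mnew] add [jnbwv] -> 6 lines: gebq uradm jnbwv sqr kno yrq
Hunk 4: at line 1 remove [jnbwv] add [yvw,gxt,xuzka] -> 8 lines: gebq uradm yvw gxt xuzka sqr kno yrq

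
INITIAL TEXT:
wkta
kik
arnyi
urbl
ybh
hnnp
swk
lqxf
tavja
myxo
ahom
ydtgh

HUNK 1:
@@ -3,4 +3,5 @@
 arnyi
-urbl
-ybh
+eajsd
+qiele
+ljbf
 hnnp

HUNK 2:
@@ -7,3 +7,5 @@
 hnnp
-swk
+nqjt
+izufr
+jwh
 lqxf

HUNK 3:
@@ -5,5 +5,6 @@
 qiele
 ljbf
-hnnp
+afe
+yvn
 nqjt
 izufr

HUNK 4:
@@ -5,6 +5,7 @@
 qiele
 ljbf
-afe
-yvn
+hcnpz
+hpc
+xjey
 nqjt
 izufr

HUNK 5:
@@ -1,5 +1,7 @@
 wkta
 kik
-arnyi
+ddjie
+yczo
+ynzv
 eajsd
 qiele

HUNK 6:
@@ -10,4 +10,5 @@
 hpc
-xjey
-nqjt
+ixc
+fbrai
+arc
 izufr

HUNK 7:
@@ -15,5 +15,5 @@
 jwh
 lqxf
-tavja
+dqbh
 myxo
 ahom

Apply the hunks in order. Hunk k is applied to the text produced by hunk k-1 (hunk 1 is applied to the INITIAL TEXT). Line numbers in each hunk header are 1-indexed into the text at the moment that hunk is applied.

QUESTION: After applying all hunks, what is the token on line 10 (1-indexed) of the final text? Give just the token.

Answer: hpc

Derivation:
Hunk 1: at line 3 remove [urbl,ybh] add [eajsd,qiele,ljbf] -> 13 lines: wkta kik arnyi eajsd qiele ljbf hnnp swk lqxf tavja myxo ahom ydtgh
Hunk 2: at line 7 remove [swk] add [nqjt,izufr,jwh] -> 15 lines: wkta kik arnyi eajsd qiele ljbf hnnp nqjt izufr jwh lqxf tavja myxo ahom ydtgh
Hunk 3: at line 5 remove [hnnp] add [afe,yvn] -> 16 lines: wkta kik arnyi eajsd qiele ljbf afe yvn nqjt izufr jwh lqxf tavja myxo ahom ydtgh
Hunk 4: at line 5 remove [afe,yvn] add [hcnpz,hpc,xjey] -> 17 lines: wkta kik arnyi eajsd qiele ljbf hcnpz hpc xjey nqjt izufr jwh lqxf tavja myxo ahom ydtgh
Hunk 5: at line 1 remove [arnyi] add [ddjie,yczo,ynzv] -> 19 lines: wkta kik ddjie yczo ynzv eajsd qiele ljbf hcnpz hpc xjey nqjt izufr jwh lqxf tavja myxo ahom ydtgh
Hunk 6: at line 10 remove [xjey,nqjt] add [ixc,fbrai,arc] -> 20 lines: wkta kik ddjie yczo ynzv eajsd qiele ljbf hcnpz hpc ixc fbrai arc izufr jwh lqxf tavja myxo ahom ydtgh
Hunk 7: at line 15 remove [tavja] add [dqbh] -> 20 lines: wkta kik ddjie yczo ynzv eajsd qiele ljbf hcnpz hpc ixc fbrai arc izufr jwh lqxf dqbh myxo ahom ydtgh
Final line 10: hpc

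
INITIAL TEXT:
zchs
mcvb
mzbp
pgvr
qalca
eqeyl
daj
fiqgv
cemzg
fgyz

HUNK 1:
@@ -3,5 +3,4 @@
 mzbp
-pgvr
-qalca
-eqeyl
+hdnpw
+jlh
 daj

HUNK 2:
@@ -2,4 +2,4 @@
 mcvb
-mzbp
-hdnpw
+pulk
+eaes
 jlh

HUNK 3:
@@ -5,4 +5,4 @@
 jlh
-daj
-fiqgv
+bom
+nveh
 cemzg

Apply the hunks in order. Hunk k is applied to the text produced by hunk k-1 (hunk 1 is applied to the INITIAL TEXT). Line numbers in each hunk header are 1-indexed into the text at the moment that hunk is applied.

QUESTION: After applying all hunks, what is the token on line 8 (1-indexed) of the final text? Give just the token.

Hunk 1: at line 3 remove [pgvr,qalca,eqeyl] add [hdnpw,jlh] -> 9 lines: zchs mcvb mzbp hdnpw jlh daj fiqgv cemzg fgyz
Hunk 2: at line 2 remove [mzbp,hdnpw] add [pulk,eaes] -> 9 lines: zchs mcvb pulk eaes jlh daj fiqgv cemzg fgyz
Hunk 3: at line 5 remove [daj,fiqgv] add [bom,nveh] -> 9 lines: zchs mcvb pulk eaes jlh bom nveh cemzg fgyz
Final line 8: cemzg

Answer: cemzg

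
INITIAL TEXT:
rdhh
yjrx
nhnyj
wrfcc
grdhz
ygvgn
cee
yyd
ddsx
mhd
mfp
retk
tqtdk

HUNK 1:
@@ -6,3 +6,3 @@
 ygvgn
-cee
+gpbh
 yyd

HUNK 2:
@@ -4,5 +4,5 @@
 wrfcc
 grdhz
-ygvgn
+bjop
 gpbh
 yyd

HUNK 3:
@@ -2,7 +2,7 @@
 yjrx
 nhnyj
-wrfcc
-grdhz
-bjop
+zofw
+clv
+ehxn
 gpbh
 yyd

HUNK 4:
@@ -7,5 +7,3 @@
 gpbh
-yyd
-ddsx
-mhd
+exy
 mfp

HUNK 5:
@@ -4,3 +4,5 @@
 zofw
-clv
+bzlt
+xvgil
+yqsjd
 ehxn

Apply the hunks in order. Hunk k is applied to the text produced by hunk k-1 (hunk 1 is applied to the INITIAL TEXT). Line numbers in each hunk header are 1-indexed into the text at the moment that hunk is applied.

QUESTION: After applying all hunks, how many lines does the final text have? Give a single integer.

Answer: 13

Derivation:
Hunk 1: at line 6 remove [cee] add [gpbh] -> 13 lines: rdhh yjrx nhnyj wrfcc grdhz ygvgn gpbh yyd ddsx mhd mfp retk tqtdk
Hunk 2: at line 4 remove [ygvgn] add [bjop] -> 13 lines: rdhh yjrx nhnyj wrfcc grdhz bjop gpbh yyd ddsx mhd mfp retk tqtdk
Hunk 3: at line 2 remove [wrfcc,grdhz,bjop] add [zofw,clv,ehxn] -> 13 lines: rdhh yjrx nhnyj zofw clv ehxn gpbh yyd ddsx mhd mfp retk tqtdk
Hunk 4: at line 7 remove [yyd,ddsx,mhd] add [exy] -> 11 lines: rdhh yjrx nhnyj zofw clv ehxn gpbh exy mfp retk tqtdk
Hunk 5: at line 4 remove [clv] add [bzlt,xvgil,yqsjd] -> 13 lines: rdhh yjrx nhnyj zofw bzlt xvgil yqsjd ehxn gpbh exy mfp retk tqtdk
Final line count: 13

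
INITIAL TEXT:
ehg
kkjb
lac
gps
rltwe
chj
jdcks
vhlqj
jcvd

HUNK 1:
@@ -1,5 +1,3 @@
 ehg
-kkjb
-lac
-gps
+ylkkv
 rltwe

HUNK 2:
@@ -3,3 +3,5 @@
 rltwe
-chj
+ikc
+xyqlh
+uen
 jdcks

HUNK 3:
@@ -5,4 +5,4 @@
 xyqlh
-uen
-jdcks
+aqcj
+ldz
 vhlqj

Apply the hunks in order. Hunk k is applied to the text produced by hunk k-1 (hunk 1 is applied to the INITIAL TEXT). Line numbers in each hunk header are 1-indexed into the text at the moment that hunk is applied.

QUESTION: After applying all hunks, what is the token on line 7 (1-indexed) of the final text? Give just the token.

Hunk 1: at line 1 remove [kkjb,lac,gps] add [ylkkv] -> 7 lines: ehg ylkkv rltwe chj jdcks vhlqj jcvd
Hunk 2: at line 3 remove [chj] add [ikc,xyqlh,uen] -> 9 lines: ehg ylkkv rltwe ikc xyqlh uen jdcks vhlqj jcvd
Hunk 3: at line 5 remove [uen,jdcks] add [aqcj,ldz] -> 9 lines: ehg ylkkv rltwe ikc xyqlh aqcj ldz vhlqj jcvd
Final line 7: ldz

Answer: ldz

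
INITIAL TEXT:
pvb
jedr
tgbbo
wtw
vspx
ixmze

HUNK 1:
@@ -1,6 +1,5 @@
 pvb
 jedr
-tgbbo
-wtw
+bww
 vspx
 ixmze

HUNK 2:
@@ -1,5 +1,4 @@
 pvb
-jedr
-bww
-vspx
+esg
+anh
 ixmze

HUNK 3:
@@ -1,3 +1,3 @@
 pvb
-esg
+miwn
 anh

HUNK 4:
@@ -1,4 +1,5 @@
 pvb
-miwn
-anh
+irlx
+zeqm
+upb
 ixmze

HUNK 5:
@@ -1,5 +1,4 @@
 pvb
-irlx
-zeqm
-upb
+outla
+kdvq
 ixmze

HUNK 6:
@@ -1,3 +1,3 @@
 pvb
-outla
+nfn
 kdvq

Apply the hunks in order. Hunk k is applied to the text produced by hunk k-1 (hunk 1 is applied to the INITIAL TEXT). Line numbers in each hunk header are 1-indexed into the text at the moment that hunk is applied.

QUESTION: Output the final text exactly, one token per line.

Hunk 1: at line 1 remove [tgbbo,wtw] add [bww] -> 5 lines: pvb jedr bww vspx ixmze
Hunk 2: at line 1 remove [jedr,bww,vspx] add [esg,anh] -> 4 lines: pvb esg anh ixmze
Hunk 3: at line 1 remove [esg] add [miwn] -> 4 lines: pvb miwn anh ixmze
Hunk 4: at line 1 remove [miwn,anh] add [irlx,zeqm,upb] -> 5 lines: pvb irlx zeqm upb ixmze
Hunk 5: at line 1 remove [irlx,zeqm,upb] add [outla,kdvq] -> 4 lines: pvb outla kdvq ixmze
Hunk 6: at line 1 remove [outla] add [nfn] -> 4 lines: pvb nfn kdvq ixmze

Answer: pvb
nfn
kdvq
ixmze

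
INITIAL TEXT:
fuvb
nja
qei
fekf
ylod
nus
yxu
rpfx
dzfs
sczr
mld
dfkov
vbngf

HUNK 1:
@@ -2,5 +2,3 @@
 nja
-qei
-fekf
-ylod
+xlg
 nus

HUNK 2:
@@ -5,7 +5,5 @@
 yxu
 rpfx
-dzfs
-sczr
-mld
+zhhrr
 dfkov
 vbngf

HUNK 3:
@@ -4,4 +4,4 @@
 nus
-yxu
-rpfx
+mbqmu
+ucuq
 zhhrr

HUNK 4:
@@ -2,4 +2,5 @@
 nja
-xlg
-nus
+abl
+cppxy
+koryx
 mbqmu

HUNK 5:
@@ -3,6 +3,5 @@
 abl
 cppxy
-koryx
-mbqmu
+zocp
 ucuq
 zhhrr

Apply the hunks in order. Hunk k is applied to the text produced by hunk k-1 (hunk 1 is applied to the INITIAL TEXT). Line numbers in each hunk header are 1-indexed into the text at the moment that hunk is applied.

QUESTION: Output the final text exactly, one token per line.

Hunk 1: at line 2 remove [qei,fekf,ylod] add [xlg] -> 11 lines: fuvb nja xlg nus yxu rpfx dzfs sczr mld dfkov vbngf
Hunk 2: at line 5 remove [dzfs,sczr,mld] add [zhhrr] -> 9 lines: fuvb nja xlg nus yxu rpfx zhhrr dfkov vbngf
Hunk 3: at line 4 remove [yxu,rpfx] add [mbqmu,ucuq] -> 9 lines: fuvb nja xlg nus mbqmu ucuq zhhrr dfkov vbngf
Hunk 4: at line 2 remove [xlg,nus] add [abl,cppxy,koryx] -> 10 lines: fuvb nja abl cppxy koryx mbqmu ucuq zhhrr dfkov vbngf
Hunk 5: at line 3 remove [koryx,mbqmu] add [zocp] -> 9 lines: fuvb nja abl cppxy zocp ucuq zhhrr dfkov vbngf

Answer: fuvb
nja
abl
cppxy
zocp
ucuq
zhhrr
dfkov
vbngf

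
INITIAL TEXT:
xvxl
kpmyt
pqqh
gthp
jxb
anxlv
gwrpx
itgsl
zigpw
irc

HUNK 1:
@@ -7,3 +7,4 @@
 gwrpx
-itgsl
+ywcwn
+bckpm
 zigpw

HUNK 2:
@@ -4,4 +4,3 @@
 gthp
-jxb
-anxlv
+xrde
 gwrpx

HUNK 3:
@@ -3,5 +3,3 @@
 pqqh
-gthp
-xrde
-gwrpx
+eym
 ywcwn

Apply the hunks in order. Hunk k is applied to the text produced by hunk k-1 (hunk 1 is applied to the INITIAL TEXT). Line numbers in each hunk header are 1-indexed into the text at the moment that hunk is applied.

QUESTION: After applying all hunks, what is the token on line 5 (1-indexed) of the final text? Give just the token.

Hunk 1: at line 7 remove [itgsl] add [ywcwn,bckpm] -> 11 lines: xvxl kpmyt pqqh gthp jxb anxlv gwrpx ywcwn bckpm zigpw irc
Hunk 2: at line 4 remove [jxb,anxlv] add [xrde] -> 10 lines: xvxl kpmyt pqqh gthp xrde gwrpx ywcwn bckpm zigpw irc
Hunk 3: at line 3 remove [gthp,xrde,gwrpx] add [eym] -> 8 lines: xvxl kpmyt pqqh eym ywcwn bckpm zigpw irc
Final line 5: ywcwn

Answer: ywcwn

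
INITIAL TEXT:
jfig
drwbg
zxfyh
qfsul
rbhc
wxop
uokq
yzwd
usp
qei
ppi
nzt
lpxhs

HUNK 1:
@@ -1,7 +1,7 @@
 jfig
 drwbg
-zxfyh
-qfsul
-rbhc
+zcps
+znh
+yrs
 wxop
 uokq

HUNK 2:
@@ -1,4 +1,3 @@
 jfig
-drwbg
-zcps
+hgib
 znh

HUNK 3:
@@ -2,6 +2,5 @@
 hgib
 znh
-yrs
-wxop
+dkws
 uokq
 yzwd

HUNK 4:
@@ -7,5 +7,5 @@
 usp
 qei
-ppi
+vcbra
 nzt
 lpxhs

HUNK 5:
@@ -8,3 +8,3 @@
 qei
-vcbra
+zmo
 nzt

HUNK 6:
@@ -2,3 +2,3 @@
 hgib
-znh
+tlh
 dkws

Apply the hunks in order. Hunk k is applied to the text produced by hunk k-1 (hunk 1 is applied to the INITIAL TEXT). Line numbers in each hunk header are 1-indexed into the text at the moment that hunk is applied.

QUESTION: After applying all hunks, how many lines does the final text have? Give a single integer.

Answer: 11

Derivation:
Hunk 1: at line 1 remove [zxfyh,qfsul,rbhc] add [zcps,znh,yrs] -> 13 lines: jfig drwbg zcps znh yrs wxop uokq yzwd usp qei ppi nzt lpxhs
Hunk 2: at line 1 remove [drwbg,zcps] add [hgib] -> 12 lines: jfig hgib znh yrs wxop uokq yzwd usp qei ppi nzt lpxhs
Hunk 3: at line 2 remove [yrs,wxop] add [dkws] -> 11 lines: jfig hgib znh dkws uokq yzwd usp qei ppi nzt lpxhs
Hunk 4: at line 7 remove [ppi] add [vcbra] -> 11 lines: jfig hgib znh dkws uokq yzwd usp qei vcbra nzt lpxhs
Hunk 5: at line 8 remove [vcbra] add [zmo] -> 11 lines: jfig hgib znh dkws uokq yzwd usp qei zmo nzt lpxhs
Hunk 6: at line 2 remove [znh] add [tlh] -> 11 lines: jfig hgib tlh dkws uokq yzwd usp qei zmo nzt lpxhs
Final line count: 11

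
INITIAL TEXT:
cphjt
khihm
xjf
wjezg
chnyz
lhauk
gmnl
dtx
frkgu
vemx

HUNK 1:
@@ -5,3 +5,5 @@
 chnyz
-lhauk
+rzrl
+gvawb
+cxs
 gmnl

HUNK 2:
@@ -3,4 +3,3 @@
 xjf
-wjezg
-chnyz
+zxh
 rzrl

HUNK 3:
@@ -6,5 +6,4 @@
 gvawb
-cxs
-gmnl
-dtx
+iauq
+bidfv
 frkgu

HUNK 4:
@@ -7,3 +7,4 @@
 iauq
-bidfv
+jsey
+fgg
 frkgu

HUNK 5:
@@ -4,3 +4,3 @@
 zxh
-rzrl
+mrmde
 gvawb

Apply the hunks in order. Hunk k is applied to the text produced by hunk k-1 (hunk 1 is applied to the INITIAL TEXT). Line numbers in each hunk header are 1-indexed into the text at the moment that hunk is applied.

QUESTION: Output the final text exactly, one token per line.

Answer: cphjt
khihm
xjf
zxh
mrmde
gvawb
iauq
jsey
fgg
frkgu
vemx

Derivation:
Hunk 1: at line 5 remove [lhauk] add [rzrl,gvawb,cxs] -> 12 lines: cphjt khihm xjf wjezg chnyz rzrl gvawb cxs gmnl dtx frkgu vemx
Hunk 2: at line 3 remove [wjezg,chnyz] add [zxh] -> 11 lines: cphjt khihm xjf zxh rzrl gvawb cxs gmnl dtx frkgu vemx
Hunk 3: at line 6 remove [cxs,gmnl,dtx] add [iauq,bidfv] -> 10 lines: cphjt khihm xjf zxh rzrl gvawb iauq bidfv frkgu vemx
Hunk 4: at line 7 remove [bidfv] add [jsey,fgg] -> 11 lines: cphjt khihm xjf zxh rzrl gvawb iauq jsey fgg frkgu vemx
Hunk 5: at line 4 remove [rzrl] add [mrmde] -> 11 lines: cphjt khihm xjf zxh mrmde gvawb iauq jsey fgg frkgu vemx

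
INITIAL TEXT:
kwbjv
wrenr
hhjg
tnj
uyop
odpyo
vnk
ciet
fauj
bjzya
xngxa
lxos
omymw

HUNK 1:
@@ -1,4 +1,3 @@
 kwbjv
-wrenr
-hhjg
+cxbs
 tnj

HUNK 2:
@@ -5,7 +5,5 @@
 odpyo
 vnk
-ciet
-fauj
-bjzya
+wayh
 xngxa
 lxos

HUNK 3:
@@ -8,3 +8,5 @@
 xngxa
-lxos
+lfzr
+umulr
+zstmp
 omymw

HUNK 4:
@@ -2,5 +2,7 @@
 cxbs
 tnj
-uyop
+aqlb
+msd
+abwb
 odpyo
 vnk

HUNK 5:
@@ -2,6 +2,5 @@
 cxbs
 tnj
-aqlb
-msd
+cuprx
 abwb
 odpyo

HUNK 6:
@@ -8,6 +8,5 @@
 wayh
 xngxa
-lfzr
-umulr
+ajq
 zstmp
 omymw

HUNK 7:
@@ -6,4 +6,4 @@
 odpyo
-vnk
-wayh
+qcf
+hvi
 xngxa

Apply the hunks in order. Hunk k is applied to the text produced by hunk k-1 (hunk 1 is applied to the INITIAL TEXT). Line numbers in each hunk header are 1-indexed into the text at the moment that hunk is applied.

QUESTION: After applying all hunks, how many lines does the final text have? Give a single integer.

Hunk 1: at line 1 remove [wrenr,hhjg] add [cxbs] -> 12 lines: kwbjv cxbs tnj uyop odpyo vnk ciet fauj bjzya xngxa lxos omymw
Hunk 2: at line 5 remove [ciet,fauj,bjzya] add [wayh] -> 10 lines: kwbjv cxbs tnj uyop odpyo vnk wayh xngxa lxos omymw
Hunk 3: at line 8 remove [lxos] add [lfzr,umulr,zstmp] -> 12 lines: kwbjv cxbs tnj uyop odpyo vnk wayh xngxa lfzr umulr zstmp omymw
Hunk 4: at line 2 remove [uyop] add [aqlb,msd,abwb] -> 14 lines: kwbjv cxbs tnj aqlb msd abwb odpyo vnk wayh xngxa lfzr umulr zstmp omymw
Hunk 5: at line 2 remove [aqlb,msd] add [cuprx] -> 13 lines: kwbjv cxbs tnj cuprx abwb odpyo vnk wayh xngxa lfzr umulr zstmp omymw
Hunk 6: at line 8 remove [lfzr,umulr] add [ajq] -> 12 lines: kwbjv cxbs tnj cuprx abwb odpyo vnk wayh xngxa ajq zstmp omymw
Hunk 7: at line 6 remove [vnk,wayh] add [qcf,hvi] -> 12 lines: kwbjv cxbs tnj cuprx abwb odpyo qcf hvi xngxa ajq zstmp omymw
Final line count: 12

Answer: 12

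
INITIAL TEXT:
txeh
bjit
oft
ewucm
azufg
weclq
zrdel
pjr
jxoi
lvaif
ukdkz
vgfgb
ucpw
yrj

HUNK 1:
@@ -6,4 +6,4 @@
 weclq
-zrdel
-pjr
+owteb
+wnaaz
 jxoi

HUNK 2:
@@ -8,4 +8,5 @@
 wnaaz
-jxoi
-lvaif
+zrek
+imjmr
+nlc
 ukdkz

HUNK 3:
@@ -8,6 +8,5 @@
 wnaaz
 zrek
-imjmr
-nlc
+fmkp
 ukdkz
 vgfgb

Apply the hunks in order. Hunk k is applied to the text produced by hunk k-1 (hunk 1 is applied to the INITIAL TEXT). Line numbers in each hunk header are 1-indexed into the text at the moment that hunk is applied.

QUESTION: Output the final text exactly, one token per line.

Hunk 1: at line 6 remove [zrdel,pjr] add [owteb,wnaaz] -> 14 lines: txeh bjit oft ewucm azufg weclq owteb wnaaz jxoi lvaif ukdkz vgfgb ucpw yrj
Hunk 2: at line 8 remove [jxoi,lvaif] add [zrek,imjmr,nlc] -> 15 lines: txeh bjit oft ewucm azufg weclq owteb wnaaz zrek imjmr nlc ukdkz vgfgb ucpw yrj
Hunk 3: at line 8 remove [imjmr,nlc] add [fmkp] -> 14 lines: txeh bjit oft ewucm azufg weclq owteb wnaaz zrek fmkp ukdkz vgfgb ucpw yrj

Answer: txeh
bjit
oft
ewucm
azufg
weclq
owteb
wnaaz
zrek
fmkp
ukdkz
vgfgb
ucpw
yrj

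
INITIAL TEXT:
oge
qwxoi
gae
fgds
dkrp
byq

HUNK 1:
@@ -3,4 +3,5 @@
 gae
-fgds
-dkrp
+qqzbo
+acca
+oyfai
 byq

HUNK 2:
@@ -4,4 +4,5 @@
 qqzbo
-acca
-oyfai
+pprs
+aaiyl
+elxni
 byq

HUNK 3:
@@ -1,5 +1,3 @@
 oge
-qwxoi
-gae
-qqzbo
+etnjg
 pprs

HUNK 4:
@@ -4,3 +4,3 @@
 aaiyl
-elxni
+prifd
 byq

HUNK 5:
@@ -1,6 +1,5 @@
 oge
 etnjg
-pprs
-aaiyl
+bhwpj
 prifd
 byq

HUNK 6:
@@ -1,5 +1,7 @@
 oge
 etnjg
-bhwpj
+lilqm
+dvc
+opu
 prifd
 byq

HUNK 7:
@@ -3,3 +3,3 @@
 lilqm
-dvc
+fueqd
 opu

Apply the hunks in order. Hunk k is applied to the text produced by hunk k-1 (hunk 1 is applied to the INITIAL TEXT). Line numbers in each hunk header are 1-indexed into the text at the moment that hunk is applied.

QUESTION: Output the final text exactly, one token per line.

Hunk 1: at line 3 remove [fgds,dkrp] add [qqzbo,acca,oyfai] -> 7 lines: oge qwxoi gae qqzbo acca oyfai byq
Hunk 2: at line 4 remove [acca,oyfai] add [pprs,aaiyl,elxni] -> 8 lines: oge qwxoi gae qqzbo pprs aaiyl elxni byq
Hunk 3: at line 1 remove [qwxoi,gae,qqzbo] add [etnjg] -> 6 lines: oge etnjg pprs aaiyl elxni byq
Hunk 4: at line 4 remove [elxni] add [prifd] -> 6 lines: oge etnjg pprs aaiyl prifd byq
Hunk 5: at line 1 remove [pprs,aaiyl] add [bhwpj] -> 5 lines: oge etnjg bhwpj prifd byq
Hunk 6: at line 1 remove [bhwpj] add [lilqm,dvc,opu] -> 7 lines: oge etnjg lilqm dvc opu prifd byq
Hunk 7: at line 3 remove [dvc] add [fueqd] -> 7 lines: oge etnjg lilqm fueqd opu prifd byq

Answer: oge
etnjg
lilqm
fueqd
opu
prifd
byq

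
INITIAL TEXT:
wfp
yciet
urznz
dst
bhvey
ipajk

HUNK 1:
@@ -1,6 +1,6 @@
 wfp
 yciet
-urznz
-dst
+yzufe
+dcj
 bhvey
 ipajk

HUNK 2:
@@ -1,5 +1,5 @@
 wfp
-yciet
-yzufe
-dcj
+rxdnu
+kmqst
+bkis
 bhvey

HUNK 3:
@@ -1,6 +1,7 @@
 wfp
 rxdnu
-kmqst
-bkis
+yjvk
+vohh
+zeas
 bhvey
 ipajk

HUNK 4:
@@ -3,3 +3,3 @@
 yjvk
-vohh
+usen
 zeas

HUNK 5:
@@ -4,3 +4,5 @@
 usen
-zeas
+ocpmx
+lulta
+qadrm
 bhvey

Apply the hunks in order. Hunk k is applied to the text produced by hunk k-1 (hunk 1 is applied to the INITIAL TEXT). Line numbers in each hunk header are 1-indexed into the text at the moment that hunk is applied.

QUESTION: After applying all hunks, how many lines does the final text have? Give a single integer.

Answer: 9

Derivation:
Hunk 1: at line 1 remove [urznz,dst] add [yzufe,dcj] -> 6 lines: wfp yciet yzufe dcj bhvey ipajk
Hunk 2: at line 1 remove [yciet,yzufe,dcj] add [rxdnu,kmqst,bkis] -> 6 lines: wfp rxdnu kmqst bkis bhvey ipajk
Hunk 3: at line 1 remove [kmqst,bkis] add [yjvk,vohh,zeas] -> 7 lines: wfp rxdnu yjvk vohh zeas bhvey ipajk
Hunk 4: at line 3 remove [vohh] add [usen] -> 7 lines: wfp rxdnu yjvk usen zeas bhvey ipajk
Hunk 5: at line 4 remove [zeas] add [ocpmx,lulta,qadrm] -> 9 lines: wfp rxdnu yjvk usen ocpmx lulta qadrm bhvey ipajk
Final line count: 9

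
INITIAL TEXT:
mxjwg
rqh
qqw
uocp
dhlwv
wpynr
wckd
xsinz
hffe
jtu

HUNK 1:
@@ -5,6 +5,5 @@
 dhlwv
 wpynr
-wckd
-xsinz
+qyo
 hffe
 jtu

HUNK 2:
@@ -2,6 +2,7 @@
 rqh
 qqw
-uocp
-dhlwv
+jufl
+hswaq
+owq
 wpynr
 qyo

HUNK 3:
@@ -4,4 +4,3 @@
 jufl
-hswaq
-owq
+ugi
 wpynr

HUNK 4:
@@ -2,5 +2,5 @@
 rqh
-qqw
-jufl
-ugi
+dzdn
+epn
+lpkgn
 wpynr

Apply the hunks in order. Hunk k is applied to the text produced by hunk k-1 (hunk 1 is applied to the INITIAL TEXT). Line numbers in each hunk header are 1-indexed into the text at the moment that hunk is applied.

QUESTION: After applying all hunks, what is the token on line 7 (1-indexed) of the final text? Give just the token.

Hunk 1: at line 5 remove [wckd,xsinz] add [qyo] -> 9 lines: mxjwg rqh qqw uocp dhlwv wpynr qyo hffe jtu
Hunk 2: at line 2 remove [uocp,dhlwv] add [jufl,hswaq,owq] -> 10 lines: mxjwg rqh qqw jufl hswaq owq wpynr qyo hffe jtu
Hunk 3: at line 4 remove [hswaq,owq] add [ugi] -> 9 lines: mxjwg rqh qqw jufl ugi wpynr qyo hffe jtu
Hunk 4: at line 2 remove [qqw,jufl,ugi] add [dzdn,epn,lpkgn] -> 9 lines: mxjwg rqh dzdn epn lpkgn wpynr qyo hffe jtu
Final line 7: qyo

Answer: qyo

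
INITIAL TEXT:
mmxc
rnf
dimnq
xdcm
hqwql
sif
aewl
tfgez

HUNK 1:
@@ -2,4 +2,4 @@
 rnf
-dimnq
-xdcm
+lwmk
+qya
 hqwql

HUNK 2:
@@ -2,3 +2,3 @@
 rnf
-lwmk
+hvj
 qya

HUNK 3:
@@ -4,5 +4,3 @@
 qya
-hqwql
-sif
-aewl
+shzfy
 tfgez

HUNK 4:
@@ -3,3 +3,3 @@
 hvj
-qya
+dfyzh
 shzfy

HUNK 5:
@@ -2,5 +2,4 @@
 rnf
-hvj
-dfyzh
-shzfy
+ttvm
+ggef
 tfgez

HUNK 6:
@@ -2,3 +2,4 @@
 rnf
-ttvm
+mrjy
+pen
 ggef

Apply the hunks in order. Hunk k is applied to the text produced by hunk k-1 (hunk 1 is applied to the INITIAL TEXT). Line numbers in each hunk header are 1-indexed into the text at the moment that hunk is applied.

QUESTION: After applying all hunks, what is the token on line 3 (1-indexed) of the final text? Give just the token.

Hunk 1: at line 2 remove [dimnq,xdcm] add [lwmk,qya] -> 8 lines: mmxc rnf lwmk qya hqwql sif aewl tfgez
Hunk 2: at line 2 remove [lwmk] add [hvj] -> 8 lines: mmxc rnf hvj qya hqwql sif aewl tfgez
Hunk 3: at line 4 remove [hqwql,sif,aewl] add [shzfy] -> 6 lines: mmxc rnf hvj qya shzfy tfgez
Hunk 4: at line 3 remove [qya] add [dfyzh] -> 6 lines: mmxc rnf hvj dfyzh shzfy tfgez
Hunk 5: at line 2 remove [hvj,dfyzh,shzfy] add [ttvm,ggef] -> 5 lines: mmxc rnf ttvm ggef tfgez
Hunk 6: at line 2 remove [ttvm] add [mrjy,pen] -> 6 lines: mmxc rnf mrjy pen ggef tfgez
Final line 3: mrjy

Answer: mrjy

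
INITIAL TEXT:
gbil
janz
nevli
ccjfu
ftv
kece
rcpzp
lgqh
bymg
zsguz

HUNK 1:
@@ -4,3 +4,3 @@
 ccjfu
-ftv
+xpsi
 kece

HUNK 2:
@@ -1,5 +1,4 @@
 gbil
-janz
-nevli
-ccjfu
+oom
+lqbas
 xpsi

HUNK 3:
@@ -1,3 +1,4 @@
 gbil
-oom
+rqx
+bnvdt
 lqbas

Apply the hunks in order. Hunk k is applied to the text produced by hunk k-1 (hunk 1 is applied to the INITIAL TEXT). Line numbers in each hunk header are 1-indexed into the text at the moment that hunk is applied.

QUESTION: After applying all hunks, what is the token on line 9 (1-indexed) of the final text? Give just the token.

Hunk 1: at line 4 remove [ftv] add [xpsi] -> 10 lines: gbil janz nevli ccjfu xpsi kece rcpzp lgqh bymg zsguz
Hunk 2: at line 1 remove [janz,nevli,ccjfu] add [oom,lqbas] -> 9 lines: gbil oom lqbas xpsi kece rcpzp lgqh bymg zsguz
Hunk 3: at line 1 remove [oom] add [rqx,bnvdt] -> 10 lines: gbil rqx bnvdt lqbas xpsi kece rcpzp lgqh bymg zsguz
Final line 9: bymg

Answer: bymg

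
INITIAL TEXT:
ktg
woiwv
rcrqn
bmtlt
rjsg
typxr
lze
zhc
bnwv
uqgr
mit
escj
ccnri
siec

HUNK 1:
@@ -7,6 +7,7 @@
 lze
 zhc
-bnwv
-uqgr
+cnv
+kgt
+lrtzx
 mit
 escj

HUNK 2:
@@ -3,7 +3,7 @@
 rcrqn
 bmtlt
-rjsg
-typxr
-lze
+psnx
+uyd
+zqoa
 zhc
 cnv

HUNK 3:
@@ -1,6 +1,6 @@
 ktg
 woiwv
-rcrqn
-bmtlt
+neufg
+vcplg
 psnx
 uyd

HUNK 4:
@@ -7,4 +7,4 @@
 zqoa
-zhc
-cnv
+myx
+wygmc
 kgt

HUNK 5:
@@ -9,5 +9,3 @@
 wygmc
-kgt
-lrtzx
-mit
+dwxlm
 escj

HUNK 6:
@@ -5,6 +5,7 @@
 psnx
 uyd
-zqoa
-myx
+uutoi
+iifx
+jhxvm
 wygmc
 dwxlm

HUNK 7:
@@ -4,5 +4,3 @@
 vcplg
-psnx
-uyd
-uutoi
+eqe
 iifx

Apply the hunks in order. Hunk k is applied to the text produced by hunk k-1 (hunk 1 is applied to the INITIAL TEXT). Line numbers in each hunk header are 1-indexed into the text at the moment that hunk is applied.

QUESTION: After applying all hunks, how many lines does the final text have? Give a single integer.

Answer: 12

Derivation:
Hunk 1: at line 7 remove [bnwv,uqgr] add [cnv,kgt,lrtzx] -> 15 lines: ktg woiwv rcrqn bmtlt rjsg typxr lze zhc cnv kgt lrtzx mit escj ccnri siec
Hunk 2: at line 3 remove [rjsg,typxr,lze] add [psnx,uyd,zqoa] -> 15 lines: ktg woiwv rcrqn bmtlt psnx uyd zqoa zhc cnv kgt lrtzx mit escj ccnri siec
Hunk 3: at line 1 remove [rcrqn,bmtlt] add [neufg,vcplg] -> 15 lines: ktg woiwv neufg vcplg psnx uyd zqoa zhc cnv kgt lrtzx mit escj ccnri siec
Hunk 4: at line 7 remove [zhc,cnv] add [myx,wygmc] -> 15 lines: ktg woiwv neufg vcplg psnx uyd zqoa myx wygmc kgt lrtzx mit escj ccnri siec
Hunk 5: at line 9 remove [kgt,lrtzx,mit] add [dwxlm] -> 13 lines: ktg woiwv neufg vcplg psnx uyd zqoa myx wygmc dwxlm escj ccnri siec
Hunk 6: at line 5 remove [zqoa,myx] add [uutoi,iifx,jhxvm] -> 14 lines: ktg woiwv neufg vcplg psnx uyd uutoi iifx jhxvm wygmc dwxlm escj ccnri siec
Hunk 7: at line 4 remove [psnx,uyd,uutoi] add [eqe] -> 12 lines: ktg woiwv neufg vcplg eqe iifx jhxvm wygmc dwxlm escj ccnri siec
Final line count: 12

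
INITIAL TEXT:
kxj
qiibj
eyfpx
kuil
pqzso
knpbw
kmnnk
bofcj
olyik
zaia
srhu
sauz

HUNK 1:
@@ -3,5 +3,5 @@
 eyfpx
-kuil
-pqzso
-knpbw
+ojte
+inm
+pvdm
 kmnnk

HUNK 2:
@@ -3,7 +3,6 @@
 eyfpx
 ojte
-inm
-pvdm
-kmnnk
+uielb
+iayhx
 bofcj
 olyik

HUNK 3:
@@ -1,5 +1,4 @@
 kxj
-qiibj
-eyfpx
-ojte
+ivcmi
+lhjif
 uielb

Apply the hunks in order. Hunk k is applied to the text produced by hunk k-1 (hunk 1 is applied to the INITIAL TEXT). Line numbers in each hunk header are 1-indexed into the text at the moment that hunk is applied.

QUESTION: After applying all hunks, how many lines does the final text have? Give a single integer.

Hunk 1: at line 3 remove [kuil,pqzso,knpbw] add [ojte,inm,pvdm] -> 12 lines: kxj qiibj eyfpx ojte inm pvdm kmnnk bofcj olyik zaia srhu sauz
Hunk 2: at line 3 remove [inm,pvdm,kmnnk] add [uielb,iayhx] -> 11 lines: kxj qiibj eyfpx ojte uielb iayhx bofcj olyik zaia srhu sauz
Hunk 3: at line 1 remove [qiibj,eyfpx,ojte] add [ivcmi,lhjif] -> 10 lines: kxj ivcmi lhjif uielb iayhx bofcj olyik zaia srhu sauz
Final line count: 10

Answer: 10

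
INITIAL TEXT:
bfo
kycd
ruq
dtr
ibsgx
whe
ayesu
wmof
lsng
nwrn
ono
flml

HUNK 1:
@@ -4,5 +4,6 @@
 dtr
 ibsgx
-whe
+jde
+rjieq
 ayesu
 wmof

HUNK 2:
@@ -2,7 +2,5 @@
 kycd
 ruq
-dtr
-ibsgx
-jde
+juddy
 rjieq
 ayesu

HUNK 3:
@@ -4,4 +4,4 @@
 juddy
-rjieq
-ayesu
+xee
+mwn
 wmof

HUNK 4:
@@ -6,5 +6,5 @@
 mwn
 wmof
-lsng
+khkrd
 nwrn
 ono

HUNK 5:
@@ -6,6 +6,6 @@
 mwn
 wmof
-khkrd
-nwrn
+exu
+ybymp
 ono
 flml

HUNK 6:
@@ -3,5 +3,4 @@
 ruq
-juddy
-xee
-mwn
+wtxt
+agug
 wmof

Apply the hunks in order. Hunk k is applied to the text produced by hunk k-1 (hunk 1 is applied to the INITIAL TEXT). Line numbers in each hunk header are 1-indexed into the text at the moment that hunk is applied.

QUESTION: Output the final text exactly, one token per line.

Hunk 1: at line 4 remove [whe] add [jde,rjieq] -> 13 lines: bfo kycd ruq dtr ibsgx jde rjieq ayesu wmof lsng nwrn ono flml
Hunk 2: at line 2 remove [dtr,ibsgx,jde] add [juddy] -> 11 lines: bfo kycd ruq juddy rjieq ayesu wmof lsng nwrn ono flml
Hunk 3: at line 4 remove [rjieq,ayesu] add [xee,mwn] -> 11 lines: bfo kycd ruq juddy xee mwn wmof lsng nwrn ono flml
Hunk 4: at line 6 remove [lsng] add [khkrd] -> 11 lines: bfo kycd ruq juddy xee mwn wmof khkrd nwrn ono flml
Hunk 5: at line 6 remove [khkrd,nwrn] add [exu,ybymp] -> 11 lines: bfo kycd ruq juddy xee mwn wmof exu ybymp ono flml
Hunk 6: at line 3 remove [juddy,xee,mwn] add [wtxt,agug] -> 10 lines: bfo kycd ruq wtxt agug wmof exu ybymp ono flml

Answer: bfo
kycd
ruq
wtxt
agug
wmof
exu
ybymp
ono
flml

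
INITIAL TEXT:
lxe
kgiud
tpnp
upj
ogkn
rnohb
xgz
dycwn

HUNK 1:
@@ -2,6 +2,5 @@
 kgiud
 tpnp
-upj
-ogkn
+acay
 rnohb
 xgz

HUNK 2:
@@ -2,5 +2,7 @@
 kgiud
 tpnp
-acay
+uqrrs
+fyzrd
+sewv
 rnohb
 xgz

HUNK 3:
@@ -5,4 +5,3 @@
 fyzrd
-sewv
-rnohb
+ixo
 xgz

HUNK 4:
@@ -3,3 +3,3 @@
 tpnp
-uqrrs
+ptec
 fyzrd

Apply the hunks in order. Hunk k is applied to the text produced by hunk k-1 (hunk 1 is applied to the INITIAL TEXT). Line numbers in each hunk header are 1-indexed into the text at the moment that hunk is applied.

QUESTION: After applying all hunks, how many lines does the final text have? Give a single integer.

Hunk 1: at line 2 remove [upj,ogkn] add [acay] -> 7 lines: lxe kgiud tpnp acay rnohb xgz dycwn
Hunk 2: at line 2 remove [acay] add [uqrrs,fyzrd,sewv] -> 9 lines: lxe kgiud tpnp uqrrs fyzrd sewv rnohb xgz dycwn
Hunk 3: at line 5 remove [sewv,rnohb] add [ixo] -> 8 lines: lxe kgiud tpnp uqrrs fyzrd ixo xgz dycwn
Hunk 4: at line 3 remove [uqrrs] add [ptec] -> 8 lines: lxe kgiud tpnp ptec fyzrd ixo xgz dycwn
Final line count: 8

Answer: 8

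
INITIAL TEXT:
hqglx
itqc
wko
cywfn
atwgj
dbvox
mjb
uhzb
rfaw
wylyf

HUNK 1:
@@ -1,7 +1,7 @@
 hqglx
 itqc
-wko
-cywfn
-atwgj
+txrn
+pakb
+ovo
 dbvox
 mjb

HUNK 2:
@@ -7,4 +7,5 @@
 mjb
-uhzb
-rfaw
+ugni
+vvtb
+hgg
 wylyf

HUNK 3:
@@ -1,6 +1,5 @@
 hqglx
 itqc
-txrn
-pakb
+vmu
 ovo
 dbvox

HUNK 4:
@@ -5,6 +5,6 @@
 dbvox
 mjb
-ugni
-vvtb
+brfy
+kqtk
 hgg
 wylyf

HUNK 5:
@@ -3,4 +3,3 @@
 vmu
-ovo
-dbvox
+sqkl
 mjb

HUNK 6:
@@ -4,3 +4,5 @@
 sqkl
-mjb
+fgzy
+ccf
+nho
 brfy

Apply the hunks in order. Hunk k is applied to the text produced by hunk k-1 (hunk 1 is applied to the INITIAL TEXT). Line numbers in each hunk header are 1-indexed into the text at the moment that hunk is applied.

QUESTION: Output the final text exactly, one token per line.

Answer: hqglx
itqc
vmu
sqkl
fgzy
ccf
nho
brfy
kqtk
hgg
wylyf

Derivation:
Hunk 1: at line 1 remove [wko,cywfn,atwgj] add [txrn,pakb,ovo] -> 10 lines: hqglx itqc txrn pakb ovo dbvox mjb uhzb rfaw wylyf
Hunk 2: at line 7 remove [uhzb,rfaw] add [ugni,vvtb,hgg] -> 11 lines: hqglx itqc txrn pakb ovo dbvox mjb ugni vvtb hgg wylyf
Hunk 3: at line 1 remove [txrn,pakb] add [vmu] -> 10 lines: hqglx itqc vmu ovo dbvox mjb ugni vvtb hgg wylyf
Hunk 4: at line 5 remove [ugni,vvtb] add [brfy,kqtk] -> 10 lines: hqglx itqc vmu ovo dbvox mjb brfy kqtk hgg wylyf
Hunk 5: at line 3 remove [ovo,dbvox] add [sqkl] -> 9 lines: hqglx itqc vmu sqkl mjb brfy kqtk hgg wylyf
Hunk 6: at line 4 remove [mjb] add [fgzy,ccf,nho] -> 11 lines: hqglx itqc vmu sqkl fgzy ccf nho brfy kqtk hgg wylyf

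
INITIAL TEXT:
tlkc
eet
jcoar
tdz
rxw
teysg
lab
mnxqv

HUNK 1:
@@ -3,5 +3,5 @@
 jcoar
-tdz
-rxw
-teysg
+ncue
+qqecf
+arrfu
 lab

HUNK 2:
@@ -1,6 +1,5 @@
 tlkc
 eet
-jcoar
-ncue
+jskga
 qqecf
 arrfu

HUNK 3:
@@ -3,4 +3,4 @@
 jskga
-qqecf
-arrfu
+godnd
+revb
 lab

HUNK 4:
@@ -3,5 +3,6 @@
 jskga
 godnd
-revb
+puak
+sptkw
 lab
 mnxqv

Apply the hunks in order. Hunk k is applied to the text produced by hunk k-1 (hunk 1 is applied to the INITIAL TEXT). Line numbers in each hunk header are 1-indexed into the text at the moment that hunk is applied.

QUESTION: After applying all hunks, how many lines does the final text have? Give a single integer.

Hunk 1: at line 3 remove [tdz,rxw,teysg] add [ncue,qqecf,arrfu] -> 8 lines: tlkc eet jcoar ncue qqecf arrfu lab mnxqv
Hunk 2: at line 1 remove [jcoar,ncue] add [jskga] -> 7 lines: tlkc eet jskga qqecf arrfu lab mnxqv
Hunk 3: at line 3 remove [qqecf,arrfu] add [godnd,revb] -> 7 lines: tlkc eet jskga godnd revb lab mnxqv
Hunk 4: at line 3 remove [revb] add [puak,sptkw] -> 8 lines: tlkc eet jskga godnd puak sptkw lab mnxqv
Final line count: 8

Answer: 8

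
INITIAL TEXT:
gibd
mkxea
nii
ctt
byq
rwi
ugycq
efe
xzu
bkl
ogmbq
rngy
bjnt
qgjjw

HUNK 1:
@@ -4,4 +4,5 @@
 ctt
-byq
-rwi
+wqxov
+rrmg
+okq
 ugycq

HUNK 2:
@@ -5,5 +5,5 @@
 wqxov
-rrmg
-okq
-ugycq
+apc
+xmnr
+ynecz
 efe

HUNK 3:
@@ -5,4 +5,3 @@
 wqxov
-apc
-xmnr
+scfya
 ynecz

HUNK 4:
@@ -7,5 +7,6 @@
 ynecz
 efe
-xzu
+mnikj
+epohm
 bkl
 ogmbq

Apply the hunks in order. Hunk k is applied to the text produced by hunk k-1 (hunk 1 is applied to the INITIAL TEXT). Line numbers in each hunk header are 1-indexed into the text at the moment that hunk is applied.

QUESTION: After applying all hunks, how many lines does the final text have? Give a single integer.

Answer: 15

Derivation:
Hunk 1: at line 4 remove [byq,rwi] add [wqxov,rrmg,okq] -> 15 lines: gibd mkxea nii ctt wqxov rrmg okq ugycq efe xzu bkl ogmbq rngy bjnt qgjjw
Hunk 2: at line 5 remove [rrmg,okq,ugycq] add [apc,xmnr,ynecz] -> 15 lines: gibd mkxea nii ctt wqxov apc xmnr ynecz efe xzu bkl ogmbq rngy bjnt qgjjw
Hunk 3: at line 5 remove [apc,xmnr] add [scfya] -> 14 lines: gibd mkxea nii ctt wqxov scfya ynecz efe xzu bkl ogmbq rngy bjnt qgjjw
Hunk 4: at line 7 remove [xzu] add [mnikj,epohm] -> 15 lines: gibd mkxea nii ctt wqxov scfya ynecz efe mnikj epohm bkl ogmbq rngy bjnt qgjjw
Final line count: 15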